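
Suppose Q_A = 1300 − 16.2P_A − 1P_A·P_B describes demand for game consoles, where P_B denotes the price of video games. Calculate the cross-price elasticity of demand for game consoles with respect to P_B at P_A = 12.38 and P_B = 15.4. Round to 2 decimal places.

-0.21

At P_A = 12.38 and P_B = 15.4: Q_A = 908.792.
∂Q_A/∂P_B = -1P_A = -1(12.38) = -12.3800.
ε = (∂Q_A/∂P_B)(P_B/Q_A) = -12.3800 × (15.4/908.792) ≈ -0.21.
ε < 0: complements.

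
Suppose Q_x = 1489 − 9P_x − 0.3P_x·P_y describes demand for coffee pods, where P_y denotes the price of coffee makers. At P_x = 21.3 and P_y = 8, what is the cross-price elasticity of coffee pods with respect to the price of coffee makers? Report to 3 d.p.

At P_x = 21.3 and P_y = 8: Q_x = 1246.18.
∂Q_x/∂P_y = -0.3P_x = -0.3(21.3) = -6.3900.
ε = (∂Q_x/∂P_y)(P_y/Q_x) = -6.3900 × (8/1246.18) ≈ -0.041.

-0.041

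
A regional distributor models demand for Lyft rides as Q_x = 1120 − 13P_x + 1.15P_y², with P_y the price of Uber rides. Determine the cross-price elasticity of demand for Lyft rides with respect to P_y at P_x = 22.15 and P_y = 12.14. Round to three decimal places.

At P_x = 22.15 and P_y = 12.14: Q_x = 1001.537.
∂Q_x/∂P_y = 2.3P_y = 2.3(12.14) = 27.9220.
ε = (∂Q_x/∂P_y)(P_y/Q_x) = 27.9220 × (12.14/1001.537) ≈ 0.338.

0.338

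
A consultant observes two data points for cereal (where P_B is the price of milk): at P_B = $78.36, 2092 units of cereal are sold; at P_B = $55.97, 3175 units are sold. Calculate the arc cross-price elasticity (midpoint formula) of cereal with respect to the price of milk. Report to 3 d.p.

-1.234

ΔQ_A = 3175 − 2092 = 1083; ΔP_B = 55.97 − 78.36 = -22.39.
Midpoints: Q̄_A = 2633.5, P̄_B = 67.16.
ε = (ΔQ_A/Q̄_A)/(ΔP_B/P̄_B) = (1083/2633.5)/(-22.39/67.16) ≈ -1.234.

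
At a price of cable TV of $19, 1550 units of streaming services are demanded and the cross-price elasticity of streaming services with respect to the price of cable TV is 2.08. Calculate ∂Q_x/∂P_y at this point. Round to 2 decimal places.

ε = (∂Q_x/∂P_y)·(P_y/Q_x) ⇒ ∂Q_x/∂P_y = ε·Q_x/P_y = 2.08 × 1550/19 ≈ 169.68.

169.68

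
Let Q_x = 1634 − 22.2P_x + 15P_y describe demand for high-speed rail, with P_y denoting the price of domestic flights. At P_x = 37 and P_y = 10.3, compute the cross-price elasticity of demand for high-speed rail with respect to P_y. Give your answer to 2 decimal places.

0.16

At P_x = 37 and P_y = 10.3: Q_x = 967.1.
∂Q_x/∂P_y = 15.
ε = (∂Q_x/∂P_y)(P_y/Q_x) = 15 × (10.3/967.1) ≈ 0.16.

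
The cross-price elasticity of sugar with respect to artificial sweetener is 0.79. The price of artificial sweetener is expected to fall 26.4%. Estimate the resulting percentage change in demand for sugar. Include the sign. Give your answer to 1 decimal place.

-20.9%

%ΔQ ≈ ε × %ΔP of artificial sweetener = 0.79 × (-26.4%) = -20.9%.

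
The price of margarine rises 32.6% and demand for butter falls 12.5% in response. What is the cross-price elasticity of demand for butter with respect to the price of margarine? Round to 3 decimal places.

-0.383

ε = (%ΔQ of butter) / (%ΔP of margarine) = (-12.5%) / (32.6%) ≈ -0.383.
Negative cross-price elasticity: complements.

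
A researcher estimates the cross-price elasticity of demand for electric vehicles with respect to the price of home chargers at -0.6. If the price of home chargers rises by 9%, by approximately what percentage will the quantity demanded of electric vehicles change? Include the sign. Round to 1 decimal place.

-5.4%

%ΔQ ≈ ε × %ΔP of home chargers = -0.6 × (9%) = -5.4%.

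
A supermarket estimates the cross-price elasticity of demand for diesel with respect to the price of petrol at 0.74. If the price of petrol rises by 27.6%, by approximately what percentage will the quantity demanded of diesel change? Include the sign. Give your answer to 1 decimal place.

%ΔQ ≈ ε × %ΔP of petrol = 0.74 × (27.6%) = 20.4%.

20.4%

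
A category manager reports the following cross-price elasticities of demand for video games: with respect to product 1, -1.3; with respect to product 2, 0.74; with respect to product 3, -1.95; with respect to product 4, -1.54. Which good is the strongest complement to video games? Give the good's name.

product 3

Complements have ε < 0. The most negative value is -1.95 (product 3).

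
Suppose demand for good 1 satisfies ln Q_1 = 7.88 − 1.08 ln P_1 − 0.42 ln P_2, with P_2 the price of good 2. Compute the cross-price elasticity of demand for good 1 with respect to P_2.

-0.42

In a log-linear (constant-elasticity) demand function, the coefficient on ln P_2 is the cross-price elasticity.
ε = -0.42. Negative, so good 1 and good 2 are complements.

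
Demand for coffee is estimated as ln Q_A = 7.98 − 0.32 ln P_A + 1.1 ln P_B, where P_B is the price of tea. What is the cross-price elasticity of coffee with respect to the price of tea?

1.10

In a log-linear (constant-elasticity) demand function, the coefficient on ln P_B is the cross-price elasticity.
ε = 1.10. Positive, so coffee and tea are substitutes.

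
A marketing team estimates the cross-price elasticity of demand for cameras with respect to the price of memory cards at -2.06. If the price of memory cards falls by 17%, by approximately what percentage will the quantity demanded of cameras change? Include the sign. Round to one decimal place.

35.0%

%ΔQ ≈ ε × %ΔP of memory cards = -2.06 × (-17%) = 35.0%.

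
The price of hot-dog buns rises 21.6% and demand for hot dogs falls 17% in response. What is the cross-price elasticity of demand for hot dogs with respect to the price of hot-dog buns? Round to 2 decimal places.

ε = (%ΔQ of hot dogs) / (%ΔP of hot-dog buns) = (-17%) / (21.6%) ≈ -0.79.
Negative cross-price elasticity: complements.

-0.79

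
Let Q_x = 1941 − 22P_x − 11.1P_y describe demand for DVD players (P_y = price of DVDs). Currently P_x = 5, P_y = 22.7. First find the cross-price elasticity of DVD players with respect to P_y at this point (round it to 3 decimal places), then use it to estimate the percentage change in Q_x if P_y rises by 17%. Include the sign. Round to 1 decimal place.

-2.7%

At P_x = 5, P_y = 22.7: Q_x = 1579.03.
∂Q_x/∂P_y = -11.1.
ε = (∂Q_x/∂P_y)(P_y/Q_x) = -11.1000 × 22.7/1579.03 ≈ -0.160.
%ΔQ_x ≈ ε × %ΔP_y = -0.160 × (17%) = -2.7%.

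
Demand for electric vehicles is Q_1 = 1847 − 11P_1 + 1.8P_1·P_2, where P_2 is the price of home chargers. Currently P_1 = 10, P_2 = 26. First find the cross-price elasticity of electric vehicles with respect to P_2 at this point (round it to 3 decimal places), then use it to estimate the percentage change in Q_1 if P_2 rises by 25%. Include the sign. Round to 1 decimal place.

5.3%

At P_1 = 10, P_2 = 26: Q_1 = 2205.
∂Q_1/∂P_2 = 1.8P_1 = 18.0000.
ε = (∂Q_1/∂P_2)(P_2/Q_1) = 18.0000 × 26/2205 ≈ 0.212.
%ΔQ_1 ≈ ε × %ΔP_2 = 0.212 × (25%) = 5.3%.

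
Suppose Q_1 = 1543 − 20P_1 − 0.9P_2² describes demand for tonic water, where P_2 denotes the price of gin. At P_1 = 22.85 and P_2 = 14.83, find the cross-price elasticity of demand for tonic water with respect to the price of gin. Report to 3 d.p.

At P_1 = 22.85 and P_2 = 14.83: Q_1 = 888.064.
∂Q_1/∂P_2 = -1.8P_2 = -1.8(14.83) = -26.6940.
ε = (∂Q_1/∂P_2)(P_2/Q_1) = -26.6940 × (14.83/888.064) ≈ -0.446.

-0.446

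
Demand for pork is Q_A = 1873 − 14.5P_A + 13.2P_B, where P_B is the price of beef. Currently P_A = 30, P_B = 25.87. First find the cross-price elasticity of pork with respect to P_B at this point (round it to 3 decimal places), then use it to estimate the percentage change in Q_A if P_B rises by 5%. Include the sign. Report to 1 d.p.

1.0%

At P_A = 30, P_B = 25.87: Q_A = 1779.484.
∂Q_A/∂P_B = 13.2.
ε = (∂Q_A/∂P_B)(P_B/Q_A) = 13.2000 × 25.87/1779.484 ≈ 0.192.
%ΔQ_A ≈ ε × %ΔP_B = 0.192 × (5%) = 1.0%.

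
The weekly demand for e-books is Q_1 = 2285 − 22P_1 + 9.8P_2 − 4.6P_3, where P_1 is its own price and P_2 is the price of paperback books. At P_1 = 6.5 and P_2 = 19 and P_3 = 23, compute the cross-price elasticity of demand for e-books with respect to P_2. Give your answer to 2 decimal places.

At P_1 = 6.5 and P_2 = 19 and P_3 = 23: Q_1 = 2222.4.
∂Q_1/∂P_2 = 9.8.
ε = (∂Q_1/∂P_2)(P_2/Q_1) = 9.8 × (19/2222.4) ≈ 0.08.
Since ε > 0, e-books and paperback books are substitutes.

0.08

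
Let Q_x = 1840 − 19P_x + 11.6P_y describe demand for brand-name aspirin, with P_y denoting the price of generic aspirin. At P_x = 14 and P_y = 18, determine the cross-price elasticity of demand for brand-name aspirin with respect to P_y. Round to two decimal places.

At P_x = 14 and P_y = 18: Q_x = 1782.8.
∂Q_x/∂P_y = 11.6.
ε = (∂Q_x/∂P_y)(P_y/Q_x) = 11.6 × (18/1782.8) ≈ 0.12.

0.12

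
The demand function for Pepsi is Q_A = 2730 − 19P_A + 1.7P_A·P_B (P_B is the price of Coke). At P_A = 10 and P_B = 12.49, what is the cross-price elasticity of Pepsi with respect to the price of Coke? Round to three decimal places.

At P_A = 10 and P_B = 12.49: Q_A = 2752.33.
∂Q_A/∂P_B = 1.7P_A = 1.7(10) = 17.0000.
ε = (∂Q_A/∂P_B)(P_B/Q_A) = 17.0000 × (12.49/2752.33) ≈ 0.077.

0.077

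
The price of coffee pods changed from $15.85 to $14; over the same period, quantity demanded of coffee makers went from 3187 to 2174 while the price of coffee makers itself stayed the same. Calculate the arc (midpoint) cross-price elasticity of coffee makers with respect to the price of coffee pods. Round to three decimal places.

ΔQ_A = 2174 − 3187 = -1013; ΔP_B = 14 − 15.85 = -1.85.
Midpoints: Q̄_A = 2680.5, P̄_B = 14.93.
ε = (ΔQ_A/Q̄_A)/(ΔP_B/P̄_B) = (-1013/2680.5)/(-1.85/14.93) ≈ 3.049.
ε > 0: coffee makers and coffee pods are substitutes.

3.049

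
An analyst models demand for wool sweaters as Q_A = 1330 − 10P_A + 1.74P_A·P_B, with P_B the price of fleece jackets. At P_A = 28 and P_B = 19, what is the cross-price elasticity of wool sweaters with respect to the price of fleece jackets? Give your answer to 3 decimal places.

At P_A = 28 and P_B = 19: Q_A = 1975.68.
∂Q_A/∂P_B = 1.74P_A = 1.74(28) = 48.7200.
ε = (∂Q_A/∂P_B)(P_B/Q_A) = 48.7200 × (19/1975.68) ≈ 0.469.

0.469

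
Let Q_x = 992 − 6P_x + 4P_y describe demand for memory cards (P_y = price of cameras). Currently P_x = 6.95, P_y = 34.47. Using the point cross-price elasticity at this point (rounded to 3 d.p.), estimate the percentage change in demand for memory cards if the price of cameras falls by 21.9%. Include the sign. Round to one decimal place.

At P_x = 6.95, P_y = 34.47: Q_x = 1088.18.
∂Q_x/∂P_y = 4.
ε = (∂Q_x/∂P_y)(P_y/Q_x) = 4.0000 × 34.47/1088.18 ≈ 0.127.
%ΔQ_x ≈ ε × %ΔP_y = 0.127 × (-21.9%) = -2.8%.

-2.8%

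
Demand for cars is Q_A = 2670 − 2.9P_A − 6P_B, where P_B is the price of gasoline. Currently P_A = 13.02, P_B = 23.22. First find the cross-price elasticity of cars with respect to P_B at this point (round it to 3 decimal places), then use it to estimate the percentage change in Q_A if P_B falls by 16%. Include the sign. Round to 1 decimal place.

At P_A = 13.02, P_B = 23.22: Q_A = 2492.922.
∂Q_A/∂P_B = -6.
ε = (∂Q_A/∂P_B)(P_B/Q_A) = -6.0000 × 23.22/2492.922 ≈ -0.056.
%ΔQ_A ≈ ε × %ΔP_B = -0.056 × (-16%) = 0.9%.

0.9%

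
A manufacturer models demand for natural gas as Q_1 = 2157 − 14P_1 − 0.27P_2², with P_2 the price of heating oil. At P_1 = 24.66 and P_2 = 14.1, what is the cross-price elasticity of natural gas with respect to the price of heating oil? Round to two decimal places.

-0.06

At P_1 = 24.66 and P_2 = 14.1: Q_1 = 1758.081.
∂Q_1/∂P_2 = -0.54P_2 = -0.54(14.1) = -7.6140.
ε = (∂Q_1/∂P_2)(P_2/Q_1) = -7.6140 × (14.1/1758.081) ≈ -0.06.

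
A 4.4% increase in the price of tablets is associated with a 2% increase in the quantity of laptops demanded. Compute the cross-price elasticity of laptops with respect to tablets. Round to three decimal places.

ε = (%ΔQ of laptops) / (%ΔP of tablets) = (2%) / (4.4%) ≈ 0.455.

0.455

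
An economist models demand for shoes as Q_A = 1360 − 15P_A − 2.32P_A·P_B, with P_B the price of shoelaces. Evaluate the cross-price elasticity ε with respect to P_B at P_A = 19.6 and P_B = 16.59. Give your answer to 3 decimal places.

-2.421

At P_A = 19.6 and P_B = 16.59: Q_A = 311.620.
∂Q_A/∂P_B = -2.32P_A = -2.32(19.6) = -45.4720.
ε = (∂Q_A/∂P_B)(P_B/Q_A) = -45.4720 × (16.59/311.620) ≈ -2.421.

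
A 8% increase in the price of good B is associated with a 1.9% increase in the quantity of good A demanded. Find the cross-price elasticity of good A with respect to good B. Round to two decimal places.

0.24

ε = (%ΔQ of good A) / (%ΔP of good B) = (1.9%) / (8%) ≈ 0.24.
Positive cross-price elasticity: substitutes.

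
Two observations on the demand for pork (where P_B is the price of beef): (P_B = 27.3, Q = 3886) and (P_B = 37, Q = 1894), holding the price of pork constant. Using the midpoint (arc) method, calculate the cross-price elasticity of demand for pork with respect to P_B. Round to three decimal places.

ΔQ_A = 1894 − 3886 = -1992; ΔP_B = 37 − 27.3 = 9.7.
Midpoints: Q̄_A = 2890.0, P̄_B = 32.15.
ε = (ΔQ_A/Q̄_A)/(ΔP_B/P̄_B) = (-1992/2890.0)/(9.7/32.15) ≈ -2.285.
ε < 0: pork and beef are complements.

-2.285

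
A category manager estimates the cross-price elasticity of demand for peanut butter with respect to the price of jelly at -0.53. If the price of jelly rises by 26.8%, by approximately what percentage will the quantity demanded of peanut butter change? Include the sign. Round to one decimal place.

-14.2%

%ΔQ ≈ ε × %ΔP of jelly = -0.53 × (26.8%) = -14.2%.
Demand for peanut butter falls by about 14.2%.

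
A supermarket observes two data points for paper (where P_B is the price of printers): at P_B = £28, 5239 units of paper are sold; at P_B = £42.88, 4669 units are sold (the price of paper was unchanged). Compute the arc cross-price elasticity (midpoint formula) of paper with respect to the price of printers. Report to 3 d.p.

ΔQ_A = 4669 − 5239 = -570; ΔP_B = 42.88 − 28 = 14.88.
Midpoints: Q̄_A = 4954.0, P̄_B = 35.44.
ε = (ΔQ_A/Q̄_A)/(ΔP_B/P̄_B) = (-570/4954.0)/(14.88/35.44) ≈ -0.274.

-0.274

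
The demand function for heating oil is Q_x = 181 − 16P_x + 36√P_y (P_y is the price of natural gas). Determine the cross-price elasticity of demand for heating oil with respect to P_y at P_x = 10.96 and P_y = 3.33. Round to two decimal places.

At P_x = 10.96 and P_y = 3.33: Q_x = 71.334.
∂Q_x/∂P_y = 36/(2√P_y) = 36/(2√3.33) = 9.8639.
ε = (∂Q_x/∂P_y)(P_y/Q_x) = 9.8639 × (3.33/71.334) ≈ 0.46.
ε > 0: substitutes.

0.46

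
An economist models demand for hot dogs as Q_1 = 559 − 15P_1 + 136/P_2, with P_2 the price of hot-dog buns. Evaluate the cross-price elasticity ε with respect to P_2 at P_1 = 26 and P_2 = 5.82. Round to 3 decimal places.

-0.121

At P_1 = 26 and P_2 = 5.82: Q_1 = 192.368.
∂Q_1/∂P_2 = −136/P_2² = -4.0151.
ε = (∂Q_1/∂P_2)(P_2/Q_1) = -4.0151 × (5.82/192.368) ≈ -0.121.
ε < 0: complements.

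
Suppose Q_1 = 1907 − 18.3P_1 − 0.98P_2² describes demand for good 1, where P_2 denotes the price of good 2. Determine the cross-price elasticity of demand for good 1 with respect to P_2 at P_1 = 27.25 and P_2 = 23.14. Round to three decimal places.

At P_1 = 27.25 and P_2 = 23.14: Q_1 = 883.575.
∂Q_1/∂P_2 = -1.96P_2 = -1.96(23.14) = -45.3544.
ε = (∂Q_1/∂P_2)(P_2/Q_1) = -45.3544 × (23.14/883.575) ≈ -1.188.

-1.188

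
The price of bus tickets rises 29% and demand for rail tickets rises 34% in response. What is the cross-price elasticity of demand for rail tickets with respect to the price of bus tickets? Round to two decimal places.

1.17

ε = (%ΔQ of rail tickets) / (%ΔP of bus tickets) = (34%) / (29%) ≈ 1.17.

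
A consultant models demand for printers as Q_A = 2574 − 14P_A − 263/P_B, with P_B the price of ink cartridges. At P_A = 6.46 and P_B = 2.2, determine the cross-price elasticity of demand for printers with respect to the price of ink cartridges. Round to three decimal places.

At P_A = 6.46 and P_B = 2.2: Q_A = 2364.015.
∂Q_A/∂P_B = 263/P_B² = 54.3388.
ε = (∂Q_A/∂P_B)(P_B/Q_A) = 54.3388 × (2.2/2364.015) ≈ 0.051.
ε > 0: substitutes.

0.051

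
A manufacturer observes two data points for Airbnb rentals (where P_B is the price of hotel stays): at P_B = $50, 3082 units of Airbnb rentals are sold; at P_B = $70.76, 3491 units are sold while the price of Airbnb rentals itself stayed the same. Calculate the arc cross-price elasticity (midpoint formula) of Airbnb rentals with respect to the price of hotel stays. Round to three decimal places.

ΔQ_A = 3491 − 3082 = 409; ΔP_B = 70.76 − 50 = 20.76.
Midpoints: Q̄_A = 3286.5, P̄_B = 60.38.
ε = (ΔQ_A/Q̄_A)/(ΔP_B/P̄_B) = (409/3286.5)/(20.76/60.38) ≈ 0.362.
ε > 0: Airbnb rentals and hotel stays are substitutes.

0.362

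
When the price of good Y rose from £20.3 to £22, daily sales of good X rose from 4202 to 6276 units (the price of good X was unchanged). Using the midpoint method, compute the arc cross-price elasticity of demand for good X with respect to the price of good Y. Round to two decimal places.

ΔQ_X = 6276 − 4202 = 2074; ΔP_Y = 22 − 20.3 = 1.7.
Midpoints: Q̄_X = 5239.0, P̄_Y = 21.15.
ε = (ΔQ_X/Q̄_X)/(ΔP_Y/P̄_Y) = (2074/5239.0)/(1.7/21.15) ≈ 4.93.
ε > 0: good X and good Y are substitutes.

4.93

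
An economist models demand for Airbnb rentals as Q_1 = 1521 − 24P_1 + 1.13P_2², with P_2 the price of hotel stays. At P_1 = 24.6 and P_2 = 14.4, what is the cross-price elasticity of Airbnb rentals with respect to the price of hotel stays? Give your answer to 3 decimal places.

0.402

At P_1 = 24.6 and P_2 = 14.4: Q_1 = 1164.917.
∂Q_1/∂P_2 = 2.26P_2 = 2.26(14.4) = 32.5440.
ε = (∂Q_1/∂P_2)(P_2/Q_1) = 32.5440 × (14.4/1164.917) ≈ 0.402.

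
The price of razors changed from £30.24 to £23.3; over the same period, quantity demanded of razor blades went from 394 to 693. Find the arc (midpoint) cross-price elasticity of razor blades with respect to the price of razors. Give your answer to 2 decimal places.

-2.12

ΔQ_A = 693 − 394 = 299; ΔP_B = 23.3 − 30.24 = -6.94.
Midpoints: Q̄_A = 543.5, P̄_B = 26.77.
ε = (ΔQ_A/Q̄_A)/(ΔP_B/P̄_B) = (299/543.5)/(-6.94/26.77) ≈ -2.12.
ε < 0: razor blades and razors are complements.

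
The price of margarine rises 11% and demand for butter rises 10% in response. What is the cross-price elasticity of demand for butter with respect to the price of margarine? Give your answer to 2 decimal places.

0.91

ε = (%ΔQ of butter) / (%ΔP of margarine) = (10%) / (11%) ≈ 0.91.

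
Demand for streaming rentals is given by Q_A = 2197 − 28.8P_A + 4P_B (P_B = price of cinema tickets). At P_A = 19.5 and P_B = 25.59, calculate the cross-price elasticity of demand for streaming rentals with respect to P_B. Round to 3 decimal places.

0.059

At P_A = 19.5 and P_B = 25.59: Q_A = 1737.76.
∂Q_A/∂P_B = 4.
ε = (∂Q_A/∂P_B)(P_B/Q_A) = 4 × (25.59/1737.76) ≈ 0.059.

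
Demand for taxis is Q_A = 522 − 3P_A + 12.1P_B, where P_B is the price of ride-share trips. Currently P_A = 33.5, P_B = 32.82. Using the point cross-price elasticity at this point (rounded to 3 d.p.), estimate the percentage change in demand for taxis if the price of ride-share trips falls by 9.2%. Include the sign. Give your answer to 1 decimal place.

-4.5%

At P_A = 33.5, P_B = 32.82: Q_A = 818.622.
∂Q_A/∂P_B = 12.1.
ε = (∂Q_A/∂P_B)(P_B/Q_A) = 12.1000 × 32.82/818.622 ≈ 0.485.
%ΔQ_A ≈ ε × %ΔP_B = 0.485 × (-9.2%) = -4.5%.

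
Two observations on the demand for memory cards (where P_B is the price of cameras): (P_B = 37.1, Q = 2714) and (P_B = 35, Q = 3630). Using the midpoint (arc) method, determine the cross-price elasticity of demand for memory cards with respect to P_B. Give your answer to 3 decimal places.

-4.957

ΔQ_A = 3630 − 2714 = 916; ΔP_B = 35 − 37.1 = -2.1.
Midpoints: Q̄_A = 3172.0, P̄_B = 36.05.
ε = (ΔQ_A/Q̄_A)/(ΔP_B/P̄_B) = (916/3172.0)/(-2.1/36.05) ≈ -4.957.
ε < 0: memory cards and cameras are complements.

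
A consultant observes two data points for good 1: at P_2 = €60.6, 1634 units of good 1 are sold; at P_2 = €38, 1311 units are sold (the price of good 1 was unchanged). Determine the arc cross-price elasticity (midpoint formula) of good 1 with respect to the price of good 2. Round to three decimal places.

0.479

ΔQ_1 = 1311 − 1634 = -323; ΔP_2 = 38 − 60.6 = -22.6.
Midpoints: Q̄_1 = 1472.5, P̄_2 = 49.30.
ε = (ΔQ_1/Q̄_1)/(ΔP_2/P̄_2) = (-323/1472.5)/(-22.6/49.30) ≈ 0.479.
ε > 0: good 1 and good 2 are substitutes.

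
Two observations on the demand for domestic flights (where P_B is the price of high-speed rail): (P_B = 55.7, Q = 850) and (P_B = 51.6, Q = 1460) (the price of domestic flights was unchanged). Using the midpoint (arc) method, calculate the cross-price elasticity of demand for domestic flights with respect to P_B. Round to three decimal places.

ΔQ_A = 1460 − 850 = 610; ΔP_B = 51.6 − 55.7 = -4.1.
Midpoints: Q̄_A = 1155.0, P̄_B = 53.65.
ε = (ΔQ_A/Q̄_A)/(ΔP_B/P̄_B) = (610/1155.0)/(-4.1/53.65) ≈ -6.911.

-6.911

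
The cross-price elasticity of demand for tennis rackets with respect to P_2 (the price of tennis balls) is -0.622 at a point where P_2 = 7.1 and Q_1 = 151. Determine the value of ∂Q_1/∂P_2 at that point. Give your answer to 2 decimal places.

-13.23

ε = (∂Q_1/∂P_2)·(P_2/Q_1) ⇒ ∂Q_1/∂P_2 = ε·Q_1/P_2 = -0.622 × 151/7.1 ≈ -13.23.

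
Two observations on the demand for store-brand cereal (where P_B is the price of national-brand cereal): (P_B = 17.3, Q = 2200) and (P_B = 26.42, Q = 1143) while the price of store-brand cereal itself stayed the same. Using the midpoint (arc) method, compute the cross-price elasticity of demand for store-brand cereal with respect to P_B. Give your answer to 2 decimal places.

ΔQ_A = 1143 − 2200 = -1057; ΔP_B = 26.42 − 17.3 = 9.12.
Midpoints: Q̄_A = 1671.5, P̄_B = 21.86.
ε = (ΔQ_A/Q̄_A)/(ΔP_B/P̄_B) = (-1057/1671.5)/(9.12/21.86) ≈ -1.52.

-1.52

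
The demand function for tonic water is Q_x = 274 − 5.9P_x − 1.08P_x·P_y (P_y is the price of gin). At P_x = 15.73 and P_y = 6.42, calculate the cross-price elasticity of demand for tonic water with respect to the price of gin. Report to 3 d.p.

-1.512

At P_x = 15.73 and P_y = 6.42: Q_x = 72.127.
∂Q_x/∂P_y = -1.08P_x = -1.08(15.73) = -16.9884.
ε = (∂Q_x/∂P_y)(P_y/Q_x) = -16.9884 × (6.42/72.127) ≈ -1.512.
ε < 0: complements.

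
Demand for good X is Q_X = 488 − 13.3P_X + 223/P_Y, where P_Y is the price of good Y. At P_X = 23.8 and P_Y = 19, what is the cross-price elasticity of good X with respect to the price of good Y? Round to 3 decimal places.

-0.064

At P_X = 23.8 and P_Y = 19: Q_X = 183.197.
∂Q_X/∂P_Y = −223/P_Y² = -0.6177.
ε = (∂Q_X/∂P_Y)(P_Y/Q_X) = -0.6177 × (19/183.197) ≈ -0.064.
ε < 0: complements.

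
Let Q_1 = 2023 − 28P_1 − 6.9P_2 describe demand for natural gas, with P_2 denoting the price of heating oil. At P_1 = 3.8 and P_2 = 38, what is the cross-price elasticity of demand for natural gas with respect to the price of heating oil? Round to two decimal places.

At P_1 = 3.8 and P_2 = 38: Q_1 = 1654.4.
∂Q_1/∂P_2 = -6.9.
ε = (∂Q_1/∂P_2)(P_2/Q_1) = -6.9 × (38/1654.4) ≈ -0.16.

-0.16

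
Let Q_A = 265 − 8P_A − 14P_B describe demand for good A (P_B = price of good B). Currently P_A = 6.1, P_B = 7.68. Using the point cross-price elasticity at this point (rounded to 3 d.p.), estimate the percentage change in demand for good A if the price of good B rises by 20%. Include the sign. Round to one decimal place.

-19.8%

At P_A = 6.1, P_B = 7.68: Q_A = 108.68.
∂Q_A/∂P_B = -14.
ε = (∂Q_A/∂P_B)(P_B/Q_A) = -14.0000 × 7.68/108.68 ≈ -0.989.
%ΔQ_A ≈ ε × %ΔP_B = -0.989 × (20%) = -19.8%.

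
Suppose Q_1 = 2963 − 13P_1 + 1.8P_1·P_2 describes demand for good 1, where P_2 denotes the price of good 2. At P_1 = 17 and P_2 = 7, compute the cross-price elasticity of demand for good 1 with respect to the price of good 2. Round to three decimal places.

At P_1 = 17 and P_2 = 7: Q_1 = 2956.2.
∂Q_1/∂P_2 = 1.8P_1 = 1.8(17) = 30.6000.
ε = (∂Q_1/∂P_2)(P_2/Q_1) = 30.6000 × (7/2956.2) ≈ 0.072.
ε > 0: substitutes.

0.072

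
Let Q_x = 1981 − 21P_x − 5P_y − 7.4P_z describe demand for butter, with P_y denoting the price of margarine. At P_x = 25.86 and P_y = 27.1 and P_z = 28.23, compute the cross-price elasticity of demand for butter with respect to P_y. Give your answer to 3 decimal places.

At P_x = 25.86 and P_y = 27.1 and P_z = 28.23: Q_x = 1093.538.
∂Q_x/∂P_y = -5.
ε = (∂Q_x/∂P_y)(P_y/Q_x) = -5 × (27.1/1093.538) ≈ -0.124.
Since ε < 0, butter and margarine are complements.

-0.124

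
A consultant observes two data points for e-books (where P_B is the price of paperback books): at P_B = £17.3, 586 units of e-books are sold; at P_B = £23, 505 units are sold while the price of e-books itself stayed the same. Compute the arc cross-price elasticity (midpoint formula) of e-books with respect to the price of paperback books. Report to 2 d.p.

-0.52

ΔQ_A = 505 − 586 = -81; ΔP_B = 23 − 17.3 = 5.7.
Midpoints: Q̄_A = 545.5, P̄_B = 20.15.
ε = (ΔQ_A/Q̄_A)/(ΔP_B/P̄_B) = (-81/545.5)/(5.7/20.15) ≈ -0.52.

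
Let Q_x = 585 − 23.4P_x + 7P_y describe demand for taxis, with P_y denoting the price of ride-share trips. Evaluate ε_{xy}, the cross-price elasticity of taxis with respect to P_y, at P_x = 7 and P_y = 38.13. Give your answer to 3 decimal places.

0.388

At P_x = 7 and P_y = 38.13: Q_x = 688.11.
∂Q_x/∂P_y = 7.
ε = (∂Q_x/∂P_y)(P_y/Q_x) = 7 × (38.13/688.11) ≈ 0.388.
Since ε > 0, taxis and ride-share trips are substitutes.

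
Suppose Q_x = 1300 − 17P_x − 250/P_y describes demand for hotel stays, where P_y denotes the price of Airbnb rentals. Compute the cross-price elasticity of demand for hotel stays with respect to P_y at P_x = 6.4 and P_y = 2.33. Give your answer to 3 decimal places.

At P_x = 6.4 and P_y = 2.33: Q_x = 1083.904.
∂Q_x/∂P_y = 250/P_y² = 46.0498.
ε = (∂Q_x/∂P_y)(P_y/Q_x) = 46.0498 × (2.33/1083.904) ≈ 0.099.

0.099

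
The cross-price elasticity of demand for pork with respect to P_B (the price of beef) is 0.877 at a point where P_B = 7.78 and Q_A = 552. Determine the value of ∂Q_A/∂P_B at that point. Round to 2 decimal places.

62.22

ε = (∂Q_A/∂P_B)·(P_B/Q_A) ⇒ ∂Q_A/∂P_B = ε·Q_A/P_B = 0.877 × 552/7.78 ≈ 62.22.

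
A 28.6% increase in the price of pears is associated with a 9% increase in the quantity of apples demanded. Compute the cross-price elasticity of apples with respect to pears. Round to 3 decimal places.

ε = (%ΔQ of apples) / (%ΔP of pears) = (9%) / (28.6%) ≈ 0.315.

0.315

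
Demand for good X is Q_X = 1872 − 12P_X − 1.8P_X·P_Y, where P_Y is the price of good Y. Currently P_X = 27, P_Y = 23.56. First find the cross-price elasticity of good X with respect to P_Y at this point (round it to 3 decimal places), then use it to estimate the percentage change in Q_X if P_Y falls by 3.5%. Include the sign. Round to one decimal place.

9.9%

At P_X = 27, P_Y = 23.56: Q_X = 402.984.
∂Q_X/∂P_Y = -1.8P_X = -48.6000.
ε = (∂Q_X/∂P_Y)(P_Y/Q_X) = -48.6000 × 23.56/402.984 ≈ -2.841.
%ΔQ_X ≈ ε × %ΔP_Y = -2.841 × (-3.5%) = 9.9%.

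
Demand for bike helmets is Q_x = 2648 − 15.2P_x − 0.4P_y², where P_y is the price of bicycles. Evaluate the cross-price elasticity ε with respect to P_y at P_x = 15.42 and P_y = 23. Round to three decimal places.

At P_x = 15.42 and P_y = 23: Q_x = 2202.016.
∂Q_x/∂P_y = -0.8P_y = -0.8(23) = -18.4000.
ε = (∂Q_x/∂P_y)(P_y/Q_x) = -18.4000 × (23/2202.016) ≈ -0.192.
ε < 0: complements.

-0.192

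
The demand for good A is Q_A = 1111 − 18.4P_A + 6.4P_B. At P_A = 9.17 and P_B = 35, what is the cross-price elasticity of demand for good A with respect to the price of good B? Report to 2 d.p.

At P_A = 9.17 and P_B = 35: Q_A = 1166.272.
∂Q_A/∂P_B = 6.4.
ε = (∂Q_A/∂P_B)(P_B/Q_A) = 6.4 × (35/1166.272) ≈ 0.19.
Since ε > 0, good A and good B are substitutes.

0.19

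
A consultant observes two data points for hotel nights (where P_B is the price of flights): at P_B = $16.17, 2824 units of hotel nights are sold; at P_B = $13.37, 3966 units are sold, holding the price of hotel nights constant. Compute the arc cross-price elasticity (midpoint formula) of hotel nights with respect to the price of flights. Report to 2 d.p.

ΔQ_A = 3966 − 2824 = 1142; ΔP_B = 13.37 − 16.17 = -2.8.
Midpoints: Q̄_A = 3395.0, P̄_B = 14.77.
ε = (ΔQ_A/Q̄_A)/(ΔP_B/P̄_B) = (1142/3395.0)/(-2.8/14.77) ≈ -1.77.

-1.77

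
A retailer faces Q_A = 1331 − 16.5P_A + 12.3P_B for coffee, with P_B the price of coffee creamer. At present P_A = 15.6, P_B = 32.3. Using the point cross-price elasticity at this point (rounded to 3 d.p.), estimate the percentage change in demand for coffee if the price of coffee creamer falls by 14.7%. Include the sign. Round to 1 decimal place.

At P_A = 15.6, P_B = 32.3: Q_A = 1470.89.
∂Q_A/∂P_B = 12.3.
ε = (∂Q_A/∂P_B)(P_B/Q_A) = 12.3000 × 32.3/1470.89 ≈ 0.270.
%ΔQ_A ≈ ε × %ΔP_B = 0.270 × (-14.7%) = -4.0%.

-4.0%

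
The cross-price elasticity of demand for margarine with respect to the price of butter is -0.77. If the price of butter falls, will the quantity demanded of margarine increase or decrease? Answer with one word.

ε < 0 and the price of butter falls, so the quantity of margarine moves in the opposite direction: it increases.

increase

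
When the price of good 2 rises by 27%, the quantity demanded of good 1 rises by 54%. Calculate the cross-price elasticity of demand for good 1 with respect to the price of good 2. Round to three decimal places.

2.000

ε = (%ΔQ of good 1) / (%ΔP of good 2) = (54%) / (27%) ≈ 2.000.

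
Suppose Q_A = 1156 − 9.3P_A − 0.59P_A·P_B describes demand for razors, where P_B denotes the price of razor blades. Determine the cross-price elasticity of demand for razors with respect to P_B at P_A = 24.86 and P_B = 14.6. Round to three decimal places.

At P_A = 24.86 and P_B = 14.6: Q_A = 710.658.
∂Q_A/∂P_B = -0.59P_A = -0.59(24.86) = -14.6674.
ε = (∂Q_A/∂P_B)(P_B/Q_A) = -14.6674 × (14.6/710.658) ≈ -0.301.
ε < 0: complements.

-0.301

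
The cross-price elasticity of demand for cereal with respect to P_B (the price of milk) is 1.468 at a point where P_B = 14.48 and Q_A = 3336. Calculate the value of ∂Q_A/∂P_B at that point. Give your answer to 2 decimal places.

338.21

ε = (∂Q_A/∂P_B)·(P_B/Q_A) ⇒ ∂Q_A/∂P_B = ε·Q_A/P_B = 1.468 × 3336/14.48 ≈ 338.21.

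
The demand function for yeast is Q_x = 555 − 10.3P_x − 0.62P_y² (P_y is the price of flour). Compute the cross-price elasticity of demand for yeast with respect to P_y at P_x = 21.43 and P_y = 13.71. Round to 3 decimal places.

At P_x = 21.43 and P_y = 13.71: Q_x = 217.733.
∂Q_x/∂P_y = -1.24P_y = -1.24(13.71) = -17.0004.
ε = (∂Q_x/∂P_y)(P_y/Q_x) = -17.0004 × (13.71/217.733) ≈ -1.070.

-1.070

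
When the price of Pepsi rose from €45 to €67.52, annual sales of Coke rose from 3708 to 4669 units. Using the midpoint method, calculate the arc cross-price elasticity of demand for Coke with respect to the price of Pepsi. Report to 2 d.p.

ΔQ_A = 4669 − 3708 = 961; ΔP_B = 67.52 − 45 = 22.52.
Midpoints: Q̄_A = 4188.5, P̄_B = 56.26.
ε = (ΔQ_A/Q̄_A)/(ΔP_B/P̄_B) = (961/4188.5)/(22.52/56.26) ≈ 0.57.
ε > 0: Coke and Pepsi are substitutes.

0.57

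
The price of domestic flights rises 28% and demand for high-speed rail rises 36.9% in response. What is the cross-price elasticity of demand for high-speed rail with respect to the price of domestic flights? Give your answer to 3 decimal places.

1.318

ε = (%ΔQ of high-speed rail) / (%ΔP of domestic flights) = (36.9%) / (28%) ≈ 1.318.
Positive cross-price elasticity: substitutes.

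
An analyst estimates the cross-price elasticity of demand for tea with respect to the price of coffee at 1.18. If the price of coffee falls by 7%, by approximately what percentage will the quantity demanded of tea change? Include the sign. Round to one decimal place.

-8.3%

%ΔQ ≈ ε × %ΔP of coffee = 1.18 × (-7%) = -8.3%.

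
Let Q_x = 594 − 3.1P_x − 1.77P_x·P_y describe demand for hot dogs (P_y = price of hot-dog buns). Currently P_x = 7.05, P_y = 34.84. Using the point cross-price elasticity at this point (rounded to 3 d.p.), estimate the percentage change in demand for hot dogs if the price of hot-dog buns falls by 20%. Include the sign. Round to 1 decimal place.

At P_x = 7.05, P_y = 34.84: Q_x = 137.394.
∂Q_x/∂P_y = -1.77P_x = -12.4785.
ε = (∂Q_x/∂P_y)(P_y/Q_x) = -12.4785 × 34.84/137.394 ≈ -3.164.
%ΔQ_x ≈ ε × %ΔP_y = -3.164 × (-20%) = 63.3%.

63.3%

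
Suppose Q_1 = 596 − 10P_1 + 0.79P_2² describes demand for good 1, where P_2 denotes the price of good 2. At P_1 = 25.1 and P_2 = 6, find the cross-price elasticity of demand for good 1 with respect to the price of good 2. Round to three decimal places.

At P_1 = 25.1 and P_2 = 6: Q_1 = 373.44.
∂Q_1/∂P_2 = 1.58P_2 = 1.58(6) = 9.4800.
ε = (∂Q_1/∂P_2)(P_2/Q_1) = 9.4800 × (6/373.44) ≈ 0.152.
ε > 0: substitutes.

0.152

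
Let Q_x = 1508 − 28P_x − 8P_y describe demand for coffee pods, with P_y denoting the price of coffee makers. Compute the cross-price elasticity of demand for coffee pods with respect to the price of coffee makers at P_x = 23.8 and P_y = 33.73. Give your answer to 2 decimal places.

-0.47

At P_x = 23.8 and P_y = 33.73: Q_x = 571.76.
∂Q_x/∂P_y = -8.
ε = (∂Q_x/∂P_y)(P_y/Q_x) = -8 × (33.73/571.76) ≈ -0.47.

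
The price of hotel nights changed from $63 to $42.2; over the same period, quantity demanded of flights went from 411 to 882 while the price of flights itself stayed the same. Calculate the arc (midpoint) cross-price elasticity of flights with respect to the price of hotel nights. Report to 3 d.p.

ΔQ_A = 882 − 411 = 471; ΔP_B = 42.2 − 63 = -20.8.
Midpoints: Q̄_A = 646.5, P̄_B = 52.60.
ε = (ΔQ_A/Q̄_A)/(ΔP_B/P̄_B) = (471/646.5)/(-20.8/52.60) ≈ -1.842.

-1.842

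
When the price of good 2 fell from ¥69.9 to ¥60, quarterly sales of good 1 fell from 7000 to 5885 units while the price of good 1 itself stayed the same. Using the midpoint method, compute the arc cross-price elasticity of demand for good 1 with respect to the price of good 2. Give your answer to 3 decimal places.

1.135

ΔQ_1 = 5885 − 7000 = -1115; ΔP_2 = 60 − 69.9 = -9.9.
Midpoints: Q̄_1 = 6442.5, P̄_2 = 64.95.
ε = (ΔQ_1/Q̄_1)/(ΔP_2/P̄_2) = (-1115/6442.5)/(-9.9/64.95) ≈ 1.135.
ε > 0: good 1 and good 2 are substitutes.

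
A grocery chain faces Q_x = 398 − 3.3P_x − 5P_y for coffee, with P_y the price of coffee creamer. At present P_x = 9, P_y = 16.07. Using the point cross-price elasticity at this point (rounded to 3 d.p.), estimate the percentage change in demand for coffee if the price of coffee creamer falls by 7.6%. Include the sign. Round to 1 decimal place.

At P_x = 9, P_y = 16.07: Q_x = 287.95.
∂Q_x/∂P_y = -5.
ε = (∂Q_x/∂P_y)(P_y/Q_x) = -5.0000 × 16.07/287.95 ≈ -0.279.
%ΔQ_x ≈ ε × %ΔP_y = -0.279 × (-7.6%) = 2.1%.

2.1%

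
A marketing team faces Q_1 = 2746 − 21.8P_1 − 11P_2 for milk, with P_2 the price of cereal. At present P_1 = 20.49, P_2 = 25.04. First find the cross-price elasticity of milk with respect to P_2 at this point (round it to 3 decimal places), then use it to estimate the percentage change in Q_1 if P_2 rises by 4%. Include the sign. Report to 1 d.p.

At P_1 = 20.49, P_2 = 25.04: Q_1 = 2023.878.
∂Q_1/∂P_2 = -11.
ε = (∂Q_1/∂P_2)(P_2/Q_1) = -11.0000 × 25.04/2023.878 ≈ -0.136.
%ΔQ_1 ≈ ε × %ΔP_2 = -0.136 × (4%) = -0.5%.

-0.5%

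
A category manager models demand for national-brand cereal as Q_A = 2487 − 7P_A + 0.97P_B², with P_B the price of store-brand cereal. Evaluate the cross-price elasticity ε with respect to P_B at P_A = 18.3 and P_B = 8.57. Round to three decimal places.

0.059

At P_A = 18.3 and P_B = 8.57: Q_A = 2430.142.
∂Q_A/∂P_B = 1.94P_B = 1.94(8.57) = 16.6258.
ε = (∂Q_A/∂P_B)(P_B/Q_A) = 16.6258 × (8.57/2430.142) ≈ 0.059.
ε > 0: substitutes.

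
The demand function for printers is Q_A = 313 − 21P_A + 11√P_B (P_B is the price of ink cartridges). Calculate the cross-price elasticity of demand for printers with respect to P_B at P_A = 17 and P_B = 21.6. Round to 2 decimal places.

At P_A = 17 and P_B = 21.6: Q_A = 7.123.
∂Q_A/∂P_B = 11/(2√P_B) = 11/(2√21.6) = 1.1834.
ε = (∂Q_A/∂P_B)(P_B/Q_A) = 1.1834 × (21.6/7.123) ≈ 3.59.

3.59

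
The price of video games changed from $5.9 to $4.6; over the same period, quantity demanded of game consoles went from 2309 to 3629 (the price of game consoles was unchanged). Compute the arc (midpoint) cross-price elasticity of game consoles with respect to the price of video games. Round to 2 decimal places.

-1.80

ΔQ_A = 3629 − 2309 = 1320; ΔP_B = 4.6 − 5.9 = -1.3.
Midpoints: Q̄_A = 2969.0, P̄_B = 5.25.
ε = (ΔQ_A/Q̄_A)/(ΔP_B/P̄_B) = (1320/2969.0)/(-1.3/5.25) ≈ -1.80.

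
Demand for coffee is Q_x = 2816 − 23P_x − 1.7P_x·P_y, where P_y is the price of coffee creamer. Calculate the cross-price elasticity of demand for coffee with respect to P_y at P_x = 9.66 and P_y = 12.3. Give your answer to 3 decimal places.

-0.084

At P_x = 9.66 and P_y = 12.3: Q_x = 2391.829.
∂Q_x/∂P_y = -1.7P_x = -1.7(9.66) = -16.4220.
ε = (∂Q_x/∂P_y)(P_y/Q_x) = -16.4220 × (12.3/2391.829) ≈ -0.084.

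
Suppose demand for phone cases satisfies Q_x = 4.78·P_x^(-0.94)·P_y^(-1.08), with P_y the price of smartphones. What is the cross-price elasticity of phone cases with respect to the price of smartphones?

In a log-linear (constant-elasticity) demand function, the coefficient on the exponent of P_y is the cross-price elasticity.
ε = -1.08. Negative, so phone cases and smartphones are complements.

-1.08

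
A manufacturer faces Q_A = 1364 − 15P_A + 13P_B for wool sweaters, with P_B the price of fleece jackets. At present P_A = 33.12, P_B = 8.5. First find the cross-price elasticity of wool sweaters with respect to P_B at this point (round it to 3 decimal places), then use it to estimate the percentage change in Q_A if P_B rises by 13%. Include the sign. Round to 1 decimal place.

At P_A = 33.12, P_B = 8.5: Q_A = 977.7.
∂Q_A/∂P_B = 13.
ε = (∂Q_A/∂P_B)(P_B/Q_A) = 13.0000 × 8.5/977.7 ≈ 0.113.
%ΔQ_A ≈ ε × %ΔP_B = 0.113 × (13%) = 1.5%.

1.5%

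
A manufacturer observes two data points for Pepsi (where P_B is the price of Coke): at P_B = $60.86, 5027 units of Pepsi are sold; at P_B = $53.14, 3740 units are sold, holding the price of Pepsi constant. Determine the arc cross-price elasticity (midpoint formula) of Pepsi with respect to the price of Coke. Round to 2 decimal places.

2.17

ΔQ_A = 3740 − 5027 = -1287; ΔP_B = 53.14 − 60.86 = -7.72.
Midpoints: Q̄_A = 4383.5, P̄_B = 57.00.
ε = (ΔQ_A/Q̄_A)/(ΔP_B/P̄_B) = (-1287/4383.5)/(-7.72/57.00) ≈ 2.17.
ε > 0: Pepsi and Coke are substitutes.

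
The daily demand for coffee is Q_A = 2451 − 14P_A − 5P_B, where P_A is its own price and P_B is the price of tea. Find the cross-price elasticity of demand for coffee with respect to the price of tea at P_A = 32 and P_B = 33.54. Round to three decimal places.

-0.091

At P_A = 32 and P_B = 33.54: Q_A = 1835.3.
∂Q_A/∂P_B = -5.
ε = (∂Q_A/∂P_B)(P_B/Q_A) = -5 × (33.54/1835.3) ≈ -0.091.
Since ε < 0, coffee and tea are complements.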